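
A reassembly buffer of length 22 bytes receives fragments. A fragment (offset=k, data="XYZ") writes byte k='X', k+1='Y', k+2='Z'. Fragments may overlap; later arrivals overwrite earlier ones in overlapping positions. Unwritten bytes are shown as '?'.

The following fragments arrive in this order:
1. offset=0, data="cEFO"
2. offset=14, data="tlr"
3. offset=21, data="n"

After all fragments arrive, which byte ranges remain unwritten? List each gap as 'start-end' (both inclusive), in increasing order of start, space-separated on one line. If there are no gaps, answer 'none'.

Fragment 1: offset=0 len=4
Fragment 2: offset=14 len=3
Fragment 3: offset=21 len=1
Gaps: 4-13 17-20

Answer: 4-13 17-20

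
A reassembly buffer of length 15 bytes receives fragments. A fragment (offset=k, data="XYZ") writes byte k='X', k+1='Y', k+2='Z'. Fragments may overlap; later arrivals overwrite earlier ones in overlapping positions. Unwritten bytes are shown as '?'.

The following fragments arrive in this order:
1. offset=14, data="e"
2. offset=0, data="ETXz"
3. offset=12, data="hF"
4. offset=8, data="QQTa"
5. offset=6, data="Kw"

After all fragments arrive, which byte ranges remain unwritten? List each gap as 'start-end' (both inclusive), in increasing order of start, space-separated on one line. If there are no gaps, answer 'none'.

Fragment 1: offset=14 len=1
Fragment 2: offset=0 len=4
Fragment 3: offset=12 len=2
Fragment 4: offset=8 len=4
Fragment 5: offset=6 len=2
Gaps: 4-5

Answer: 4-5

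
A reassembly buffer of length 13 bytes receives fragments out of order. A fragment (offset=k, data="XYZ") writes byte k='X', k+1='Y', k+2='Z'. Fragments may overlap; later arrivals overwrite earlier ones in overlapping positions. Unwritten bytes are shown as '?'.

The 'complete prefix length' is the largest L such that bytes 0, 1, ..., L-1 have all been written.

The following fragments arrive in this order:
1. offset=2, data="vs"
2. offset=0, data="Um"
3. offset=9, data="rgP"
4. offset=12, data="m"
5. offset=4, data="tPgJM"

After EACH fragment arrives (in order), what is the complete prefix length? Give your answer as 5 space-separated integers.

Answer: 0 4 4 4 13

Derivation:
Fragment 1: offset=2 data="vs" -> buffer=??vs????????? -> prefix_len=0
Fragment 2: offset=0 data="Um" -> buffer=Umvs????????? -> prefix_len=4
Fragment 3: offset=9 data="rgP" -> buffer=Umvs?????rgP? -> prefix_len=4
Fragment 4: offset=12 data="m" -> buffer=Umvs?????rgPm -> prefix_len=4
Fragment 5: offset=4 data="tPgJM" -> buffer=UmvstPgJMrgPm -> prefix_len=13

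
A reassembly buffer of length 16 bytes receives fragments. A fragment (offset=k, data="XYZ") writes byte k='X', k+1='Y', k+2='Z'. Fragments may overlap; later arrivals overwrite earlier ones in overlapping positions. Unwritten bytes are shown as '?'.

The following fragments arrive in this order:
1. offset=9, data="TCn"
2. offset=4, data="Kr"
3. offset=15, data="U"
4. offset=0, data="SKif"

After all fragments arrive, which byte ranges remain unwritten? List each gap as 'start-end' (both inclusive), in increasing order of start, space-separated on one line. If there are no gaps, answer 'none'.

Answer: 6-8 12-14

Derivation:
Fragment 1: offset=9 len=3
Fragment 2: offset=4 len=2
Fragment 3: offset=15 len=1
Fragment 4: offset=0 len=4
Gaps: 6-8 12-14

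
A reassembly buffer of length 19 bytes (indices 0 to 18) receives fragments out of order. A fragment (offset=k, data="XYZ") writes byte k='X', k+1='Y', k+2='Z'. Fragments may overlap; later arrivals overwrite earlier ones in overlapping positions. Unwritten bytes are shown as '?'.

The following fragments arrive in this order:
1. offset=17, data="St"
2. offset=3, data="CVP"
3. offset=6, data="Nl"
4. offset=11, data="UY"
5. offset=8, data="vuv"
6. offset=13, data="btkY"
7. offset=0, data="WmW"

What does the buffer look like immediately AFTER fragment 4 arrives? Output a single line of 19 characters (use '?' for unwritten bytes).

Fragment 1: offset=17 data="St" -> buffer=?????????????????St
Fragment 2: offset=3 data="CVP" -> buffer=???CVP???????????St
Fragment 3: offset=6 data="Nl" -> buffer=???CVPNl?????????St
Fragment 4: offset=11 data="UY" -> buffer=???CVPNl???UY????St

Answer: ???CVPNl???UY????St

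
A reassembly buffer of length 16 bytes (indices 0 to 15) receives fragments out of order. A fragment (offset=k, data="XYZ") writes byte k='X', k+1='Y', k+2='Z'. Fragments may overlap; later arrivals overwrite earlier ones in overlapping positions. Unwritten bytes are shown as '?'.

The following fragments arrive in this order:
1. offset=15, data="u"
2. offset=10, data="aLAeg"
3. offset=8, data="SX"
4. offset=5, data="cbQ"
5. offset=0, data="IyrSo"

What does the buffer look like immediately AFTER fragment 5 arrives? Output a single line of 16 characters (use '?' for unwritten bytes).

Answer: IyrSocbQSXaLAegu

Derivation:
Fragment 1: offset=15 data="u" -> buffer=???????????????u
Fragment 2: offset=10 data="aLAeg" -> buffer=??????????aLAegu
Fragment 3: offset=8 data="SX" -> buffer=????????SXaLAegu
Fragment 4: offset=5 data="cbQ" -> buffer=?????cbQSXaLAegu
Fragment 5: offset=0 data="IyrSo" -> buffer=IyrSocbQSXaLAegu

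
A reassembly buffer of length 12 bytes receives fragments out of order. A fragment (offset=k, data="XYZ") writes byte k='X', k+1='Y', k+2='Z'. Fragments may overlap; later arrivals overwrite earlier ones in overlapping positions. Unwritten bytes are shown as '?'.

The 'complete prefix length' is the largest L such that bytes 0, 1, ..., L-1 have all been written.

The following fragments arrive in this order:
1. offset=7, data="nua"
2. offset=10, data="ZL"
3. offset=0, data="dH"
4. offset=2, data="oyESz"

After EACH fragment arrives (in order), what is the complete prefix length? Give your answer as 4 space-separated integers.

Answer: 0 0 2 12

Derivation:
Fragment 1: offset=7 data="nua" -> buffer=???????nua?? -> prefix_len=0
Fragment 2: offset=10 data="ZL" -> buffer=???????nuaZL -> prefix_len=0
Fragment 3: offset=0 data="dH" -> buffer=dH?????nuaZL -> prefix_len=2
Fragment 4: offset=2 data="oyESz" -> buffer=dHoyESznuaZL -> prefix_len=12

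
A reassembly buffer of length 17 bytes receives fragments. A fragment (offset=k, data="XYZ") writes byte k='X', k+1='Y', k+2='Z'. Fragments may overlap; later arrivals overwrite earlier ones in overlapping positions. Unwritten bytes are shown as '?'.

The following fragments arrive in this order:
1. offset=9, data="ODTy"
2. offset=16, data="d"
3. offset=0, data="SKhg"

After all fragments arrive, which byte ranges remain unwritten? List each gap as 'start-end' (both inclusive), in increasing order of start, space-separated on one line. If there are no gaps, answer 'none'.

Fragment 1: offset=9 len=4
Fragment 2: offset=16 len=1
Fragment 3: offset=0 len=4
Gaps: 4-8 13-15

Answer: 4-8 13-15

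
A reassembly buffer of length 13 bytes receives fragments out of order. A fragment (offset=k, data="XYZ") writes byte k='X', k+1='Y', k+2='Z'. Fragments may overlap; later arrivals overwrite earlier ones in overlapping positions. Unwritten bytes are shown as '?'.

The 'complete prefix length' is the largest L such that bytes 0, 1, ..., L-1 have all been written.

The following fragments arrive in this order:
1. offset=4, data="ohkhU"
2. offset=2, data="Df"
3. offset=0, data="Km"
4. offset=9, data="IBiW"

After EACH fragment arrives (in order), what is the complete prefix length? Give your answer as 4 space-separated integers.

Fragment 1: offset=4 data="ohkhU" -> buffer=????ohkhU???? -> prefix_len=0
Fragment 2: offset=2 data="Df" -> buffer=??DfohkhU???? -> prefix_len=0
Fragment 3: offset=0 data="Km" -> buffer=KmDfohkhU???? -> prefix_len=9
Fragment 4: offset=9 data="IBiW" -> buffer=KmDfohkhUIBiW -> prefix_len=13

Answer: 0 0 9 13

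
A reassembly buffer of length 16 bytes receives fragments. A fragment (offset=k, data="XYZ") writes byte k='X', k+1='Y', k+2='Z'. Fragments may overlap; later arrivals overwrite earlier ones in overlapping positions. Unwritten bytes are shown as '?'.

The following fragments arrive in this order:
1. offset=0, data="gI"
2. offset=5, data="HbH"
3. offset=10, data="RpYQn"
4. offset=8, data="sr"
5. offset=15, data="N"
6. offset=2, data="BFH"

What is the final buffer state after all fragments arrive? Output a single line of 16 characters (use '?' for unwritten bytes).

Fragment 1: offset=0 data="gI" -> buffer=gI??????????????
Fragment 2: offset=5 data="HbH" -> buffer=gI???HbH????????
Fragment 3: offset=10 data="RpYQn" -> buffer=gI???HbH??RpYQn?
Fragment 4: offset=8 data="sr" -> buffer=gI???HbHsrRpYQn?
Fragment 5: offset=15 data="N" -> buffer=gI???HbHsrRpYQnN
Fragment 6: offset=2 data="BFH" -> buffer=gIBFHHbHsrRpYQnN

Answer: gIBFHHbHsrRpYQnN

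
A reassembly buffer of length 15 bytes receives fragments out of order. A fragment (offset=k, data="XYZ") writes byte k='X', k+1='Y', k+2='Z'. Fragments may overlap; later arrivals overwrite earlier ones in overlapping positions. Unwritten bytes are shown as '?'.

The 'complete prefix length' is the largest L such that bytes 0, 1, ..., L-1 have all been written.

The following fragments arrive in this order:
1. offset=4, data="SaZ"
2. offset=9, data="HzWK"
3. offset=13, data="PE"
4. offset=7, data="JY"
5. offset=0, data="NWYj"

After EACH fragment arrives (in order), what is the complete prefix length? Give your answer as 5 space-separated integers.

Fragment 1: offset=4 data="SaZ" -> buffer=????SaZ???????? -> prefix_len=0
Fragment 2: offset=9 data="HzWK" -> buffer=????SaZ??HzWK?? -> prefix_len=0
Fragment 3: offset=13 data="PE" -> buffer=????SaZ??HzWKPE -> prefix_len=0
Fragment 4: offset=7 data="JY" -> buffer=????SaZJYHzWKPE -> prefix_len=0
Fragment 5: offset=0 data="NWYj" -> buffer=NWYjSaZJYHzWKPE -> prefix_len=15

Answer: 0 0 0 0 15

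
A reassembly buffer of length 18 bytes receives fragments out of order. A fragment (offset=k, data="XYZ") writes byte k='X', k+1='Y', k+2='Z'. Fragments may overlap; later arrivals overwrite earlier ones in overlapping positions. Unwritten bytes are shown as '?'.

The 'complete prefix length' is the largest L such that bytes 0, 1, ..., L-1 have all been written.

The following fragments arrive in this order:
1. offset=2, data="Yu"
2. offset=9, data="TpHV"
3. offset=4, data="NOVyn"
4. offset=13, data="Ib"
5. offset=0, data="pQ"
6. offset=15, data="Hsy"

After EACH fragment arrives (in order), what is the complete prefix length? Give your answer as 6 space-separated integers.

Answer: 0 0 0 0 15 18

Derivation:
Fragment 1: offset=2 data="Yu" -> buffer=??Yu?????????????? -> prefix_len=0
Fragment 2: offset=9 data="TpHV" -> buffer=??Yu?????TpHV????? -> prefix_len=0
Fragment 3: offset=4 data="NOVyn" -> buffer=??YuNOVynTpHV????? -> prefix_len=0
Fragment 4: offset=13 data="Ib" -> buffer=??YuNOVynTpHVIb??? -> prefix_len=0
Fragment 5: offset=0 data="pQ" -> buffer=pQYuNOVynTpHVIb??? -> prefix_len=15
Fragment 6: offset=15 data="Hsy" -> buffer=pQYuNOVynTpHVIbHsy -> prefix_len=18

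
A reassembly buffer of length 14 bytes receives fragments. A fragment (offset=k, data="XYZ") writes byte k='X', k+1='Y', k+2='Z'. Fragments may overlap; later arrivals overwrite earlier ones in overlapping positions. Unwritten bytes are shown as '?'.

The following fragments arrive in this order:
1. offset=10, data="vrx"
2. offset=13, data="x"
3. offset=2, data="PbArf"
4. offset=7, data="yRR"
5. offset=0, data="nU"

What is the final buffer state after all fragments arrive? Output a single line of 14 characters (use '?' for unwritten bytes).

Answer: nUPbArfyRRvrxx

Derivation:
Fragment 1: offset=10 data="vrx" -> buffer=??????????vrx?
Fragment 2: offset=13 data="x" -> buffer=??????????vrxx
Fragment 3: offset=2 data="PbArf" -> buffer=??PbArf???vrxx
Fragment 4: offset=7 data="yRR" -> buffer=??PbArfyRRvrxx
Fragment 5: offset=0 data="nU" -> buffer=nUPbArfyRRvrxx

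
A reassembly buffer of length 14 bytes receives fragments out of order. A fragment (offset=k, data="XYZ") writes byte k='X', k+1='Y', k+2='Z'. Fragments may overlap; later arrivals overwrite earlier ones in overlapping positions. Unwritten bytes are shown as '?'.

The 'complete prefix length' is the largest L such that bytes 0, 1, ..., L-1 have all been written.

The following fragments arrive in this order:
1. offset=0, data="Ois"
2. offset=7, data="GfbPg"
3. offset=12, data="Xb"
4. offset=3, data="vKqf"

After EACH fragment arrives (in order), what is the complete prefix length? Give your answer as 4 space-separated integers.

Fragment 1: offset=0 data="Ois" -> buffer=Ois??????????? -> prefix_len=3
Fragment 2: offset=7 data="GfbPg" -> buffer=Ois????GfbPg?? -> prefix_len=3
Fragment 3: offset=12 data="Xb" -> buffer=Ois????GfbPgXb -> prefix_len=3
Fragment 4: offset=3 data="vKqf" -> buffer=OisvKqfGfbPgXb -> prefix_len=14

Answer: 3 3 3 14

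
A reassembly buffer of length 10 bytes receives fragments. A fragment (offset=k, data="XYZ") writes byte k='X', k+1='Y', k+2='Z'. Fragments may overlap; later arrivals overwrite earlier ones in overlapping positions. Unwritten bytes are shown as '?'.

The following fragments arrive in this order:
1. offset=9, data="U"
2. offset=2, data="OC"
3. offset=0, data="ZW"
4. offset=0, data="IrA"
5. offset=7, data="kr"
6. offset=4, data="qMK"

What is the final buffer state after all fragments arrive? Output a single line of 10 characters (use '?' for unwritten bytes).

Answer: IrACqMKkrU

Derivation:
Fragment 1: offset=9 data="U" -> buffer=?????????U
Fragment 2: offset=2 data="OC" -> buffer=??OC?????U
Fragment 3: offset=0 data="ZW" -> buffer=ZWOC?????U
Fragment 4: offset=0 data="IrA" -> buffer=IrAC?????U
Fragment 5: offset=7 data="kr" -> buffer=IrAC???krU
Fragment 6: offset=4 data="qMK" -> buffer=IrACqMKkrU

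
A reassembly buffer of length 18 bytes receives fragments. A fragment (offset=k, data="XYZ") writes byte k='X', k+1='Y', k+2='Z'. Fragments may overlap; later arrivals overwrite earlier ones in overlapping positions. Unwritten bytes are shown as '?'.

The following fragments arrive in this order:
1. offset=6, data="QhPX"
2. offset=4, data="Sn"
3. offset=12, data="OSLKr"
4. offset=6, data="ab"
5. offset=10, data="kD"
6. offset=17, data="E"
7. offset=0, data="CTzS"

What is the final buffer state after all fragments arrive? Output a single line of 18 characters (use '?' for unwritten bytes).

Answer: CTzSSnabPXkDOSLKrE

Derivation:
Fragment 1: offset=6 data="QhPX" -> buffer=??????QhPX????????
Fragment 2: offset=4 data="Sn" -> buffer=????SnQhPX????????
Fragment 3: offset=12 data="OSLKr" -> buffer=????SnQhPX??OSLKr?
Fragment 4: offset=6 data="ab" -> buffer=????SnabPX??OSLKr?
Fragment 5: offset=10 data="kD" -> buffer=????SnabPXkDOSLKr?
Fragment 6: offset=17 data="E" -> buffer=????SnabPXkDOSLKrE
Fragment 7: offset=0 data="CTzS" -> buffer=CTzSSnabPXkDOSLKrE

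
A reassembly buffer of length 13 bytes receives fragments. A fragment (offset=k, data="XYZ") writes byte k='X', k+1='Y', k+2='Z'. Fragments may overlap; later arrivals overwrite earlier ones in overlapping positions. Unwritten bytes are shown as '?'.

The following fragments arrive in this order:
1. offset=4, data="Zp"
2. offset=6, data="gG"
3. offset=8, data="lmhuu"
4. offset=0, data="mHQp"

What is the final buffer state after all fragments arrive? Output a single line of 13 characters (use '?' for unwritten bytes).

Fragment 1: offset=4 data="Zp" -> buffer=????Zp???????
Fragment 2: offset=6 data="gG" -> buffer=????ZpgG?????
Fragment 3: offset=8 data="lmhuu" -> buffer=????ZpgGlmhuu
Fragment 4: offset=0 data="mHQp" -> buffer=mHQpZpgGlmhuu

Answer: mHQpZpgGlmhuu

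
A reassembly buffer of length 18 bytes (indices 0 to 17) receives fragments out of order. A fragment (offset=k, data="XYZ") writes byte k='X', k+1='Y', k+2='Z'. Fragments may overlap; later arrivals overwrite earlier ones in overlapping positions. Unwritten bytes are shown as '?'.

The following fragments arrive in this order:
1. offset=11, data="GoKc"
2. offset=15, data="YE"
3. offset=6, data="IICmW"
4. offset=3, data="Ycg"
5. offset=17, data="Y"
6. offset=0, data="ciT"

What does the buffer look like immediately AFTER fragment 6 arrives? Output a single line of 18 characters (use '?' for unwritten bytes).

Fragment 1: offset=11 data="GoKc" -> buffer=???????????GoKc???
Fragment 2: offset=15 data="YE" -> buffer=???????????GoKcYE?
Fragment 3: offset=6 data="IICmW" -> buffer=??????IICmWGoKcYE?
Fragment 4: offset=3 data="Ycg" -> buffer=???YcgIICmWGoKcYE?
Fragment 5: offset=17 data="Y" -> buffer=???YcgIICmWGoKcYEY
Fragment 6: offset=0 data="ciT" -> buffer=ciTYcgIICmWGoKcYEY

Answer: ciTYcgIICmWGoKcYEY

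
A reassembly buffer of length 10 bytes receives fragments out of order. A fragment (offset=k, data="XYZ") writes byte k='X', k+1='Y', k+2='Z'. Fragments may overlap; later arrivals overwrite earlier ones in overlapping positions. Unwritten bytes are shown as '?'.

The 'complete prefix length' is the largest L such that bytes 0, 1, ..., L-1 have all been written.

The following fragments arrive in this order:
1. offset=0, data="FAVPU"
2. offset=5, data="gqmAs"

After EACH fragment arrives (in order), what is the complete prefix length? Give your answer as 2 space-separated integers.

Fragment 1: offset=0 data="FAVPU" -> buffer=FAVPU????? -> prefix_len=5
Fragment 2: offset=5 data="gqmAs" -> buffer=FAVPUgqmAs -> prefix_len=10

Answer: 5 10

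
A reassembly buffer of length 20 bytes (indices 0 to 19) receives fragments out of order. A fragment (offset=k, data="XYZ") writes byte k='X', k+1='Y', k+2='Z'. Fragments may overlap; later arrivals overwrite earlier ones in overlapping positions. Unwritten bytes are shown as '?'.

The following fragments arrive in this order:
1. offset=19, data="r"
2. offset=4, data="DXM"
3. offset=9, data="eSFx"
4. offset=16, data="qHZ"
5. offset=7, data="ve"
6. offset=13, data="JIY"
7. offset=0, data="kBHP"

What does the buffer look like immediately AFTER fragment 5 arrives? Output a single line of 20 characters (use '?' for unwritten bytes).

Fragment 1: offset=19 data="r" -> buffer=???????????????????r
Fragment 2: offset=4 data="DXM" -> buffer=????DXM????????????r
Fragment 3: offset=9 data="eSFx" -> buffer=????DXM??eSFx??????r
Fragment 4: offset=16 data="qHZ" -> buffer=????DXM??eSFx???qHZr
Fragment 5: offset=7 data="ve" -> buffer=????DXMveeSFx???qHZr

Answer: ????DXMveeSFx???qHZr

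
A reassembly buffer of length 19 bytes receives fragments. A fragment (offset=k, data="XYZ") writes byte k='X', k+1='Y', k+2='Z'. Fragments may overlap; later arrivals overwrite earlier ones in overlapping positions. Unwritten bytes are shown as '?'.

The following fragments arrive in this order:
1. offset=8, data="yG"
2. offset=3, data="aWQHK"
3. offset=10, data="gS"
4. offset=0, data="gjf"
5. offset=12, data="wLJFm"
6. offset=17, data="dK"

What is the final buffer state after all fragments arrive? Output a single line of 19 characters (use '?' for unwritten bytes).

Fragment 1: offset=8 data="yG" -> buffer=????????yG?????????
Fragment 2: offset=3 data="aWQHK" -> buffer=???aWQHKyG?????????
Fragment 3: offset=10 data="gS" -> buffer=???aWQHKyGgS???????
Fragment 4: offset=0 data="gjf" -> buffer=gjfaWQHKyGgS???????
Fragment 5: offset=12 data="wLJFm" -> buffer=gjfaWQHKyGgSwLJFm??
Fragment 6: offset=17 data="dK" -> buffer=gjfaWQHKyGgSwLJFmdK

Answer: gjfaWQHKyGgSwLJFmdK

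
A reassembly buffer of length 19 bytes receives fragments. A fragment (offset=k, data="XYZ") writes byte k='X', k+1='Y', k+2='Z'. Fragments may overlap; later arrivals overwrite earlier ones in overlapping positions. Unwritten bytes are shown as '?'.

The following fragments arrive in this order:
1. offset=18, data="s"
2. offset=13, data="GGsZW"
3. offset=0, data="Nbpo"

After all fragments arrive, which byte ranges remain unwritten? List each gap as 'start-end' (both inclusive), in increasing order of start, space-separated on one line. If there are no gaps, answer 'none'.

Fragment 1: offset=18 len=1
Fragment 2: offset=13 len=5
Fragment 3: offset=0 len=4
Gaps: 4-12

Answer: 4-12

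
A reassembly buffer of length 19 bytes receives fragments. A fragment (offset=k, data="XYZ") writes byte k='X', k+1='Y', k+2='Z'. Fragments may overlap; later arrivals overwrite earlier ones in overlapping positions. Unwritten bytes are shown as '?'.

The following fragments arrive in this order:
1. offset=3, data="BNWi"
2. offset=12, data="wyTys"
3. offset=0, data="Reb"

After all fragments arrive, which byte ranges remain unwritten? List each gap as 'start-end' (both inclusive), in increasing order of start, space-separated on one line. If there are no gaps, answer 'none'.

Fragment 1: offset=3 len=4
Fragment 2: offset=12 len=5
Fragment 3: offset=0 len=3
Gaps: 7-11 17-18

Answer: 7-11 17-18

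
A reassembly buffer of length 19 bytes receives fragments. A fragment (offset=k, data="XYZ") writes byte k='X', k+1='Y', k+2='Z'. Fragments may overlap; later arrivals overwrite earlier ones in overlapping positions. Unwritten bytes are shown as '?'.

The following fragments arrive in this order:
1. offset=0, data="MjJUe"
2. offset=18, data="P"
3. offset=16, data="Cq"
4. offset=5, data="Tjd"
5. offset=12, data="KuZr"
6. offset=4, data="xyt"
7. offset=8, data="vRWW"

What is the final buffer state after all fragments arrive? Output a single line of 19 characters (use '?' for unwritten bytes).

Answer: MjJUxytdvRWWKuZrCqP

Derivation:
Fragment 1: offset=0 data="MjJUe" -> buffer=MjJUe??????????????
Fragment 2: offset=18 data="P" -> buffer=MjJUe?????????????P
Fragment 3: offset=16 data="Cq" -> buffer=MjJUe???????????CqP
Fragment 4: offset=5 data="Tjd" -> buffer=MjJUeTjd????????CqP
Fragment 5: offset=12 data="KuZr" -> buffer=MjJUeTjd????KuZrCqP
Fragment 6: offset=4 data="xyt" -> buffer=MjJUxytd????KuZrCqP
Fragment 7: offset=8 data="vRWW" -> buffer=MjJUxytdvRWWKuZrCqP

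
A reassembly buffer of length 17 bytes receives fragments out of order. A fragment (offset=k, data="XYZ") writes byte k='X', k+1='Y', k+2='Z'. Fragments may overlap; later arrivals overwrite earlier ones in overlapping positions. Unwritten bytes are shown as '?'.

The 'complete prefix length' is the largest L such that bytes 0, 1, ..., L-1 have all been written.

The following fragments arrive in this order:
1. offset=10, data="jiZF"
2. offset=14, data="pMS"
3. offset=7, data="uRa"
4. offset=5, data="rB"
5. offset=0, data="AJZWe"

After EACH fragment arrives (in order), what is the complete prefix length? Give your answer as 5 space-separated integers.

Fragment 1: offset=10 data="jiZF" -> buffer=??????????jiZF??? -> prefix_len=0
Fragment 2: offset=14 data="pMS" -> buffer=??????????jiZFpMS -> prefix_len=0
Fragment 3: offset=7 data="uRa" -> buffer=???????uRajiZFpMS -> prefix_len=0
Fragment 4: offset=5 data="rB" -> buffer=?????rBuRajiZFpMS -> prefix_len=0
Fragment 5: offset=0 data="AJZWe" -> buffer=AJZWerBuRajiZFpMS -> prefix_len=17

Answer: 0 0 0 0 17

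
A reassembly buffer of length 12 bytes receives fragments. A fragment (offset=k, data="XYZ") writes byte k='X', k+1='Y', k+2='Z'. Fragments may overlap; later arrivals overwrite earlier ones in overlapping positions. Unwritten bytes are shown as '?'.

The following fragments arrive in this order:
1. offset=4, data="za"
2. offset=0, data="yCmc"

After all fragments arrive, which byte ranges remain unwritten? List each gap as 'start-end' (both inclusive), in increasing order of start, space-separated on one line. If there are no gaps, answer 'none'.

Answer: 6-11

Derivation:
Fragment 1: offset=4 len=2
Fragment 2: offset=0 len=4
Gaps: 6-11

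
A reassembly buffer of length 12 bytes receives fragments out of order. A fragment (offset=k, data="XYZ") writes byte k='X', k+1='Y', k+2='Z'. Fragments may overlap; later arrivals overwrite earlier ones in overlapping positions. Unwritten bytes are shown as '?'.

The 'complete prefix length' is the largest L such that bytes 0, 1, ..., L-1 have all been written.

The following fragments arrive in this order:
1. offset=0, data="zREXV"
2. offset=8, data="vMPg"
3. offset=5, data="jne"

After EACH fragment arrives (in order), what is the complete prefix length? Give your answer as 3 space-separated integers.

Fragment 1: offset=0 data="zREXV" -> buffer=zREXV??????? -> prefix_len=5
Fragment 2: offset=8 data="vMPg" -> buffer=zREXV???vMPg -> prefix_len=5
Fragment 3: offset=5 data="jne" -> buffer=zREXVjnevMPg -> prefix_len=12

Answer: 5 5 12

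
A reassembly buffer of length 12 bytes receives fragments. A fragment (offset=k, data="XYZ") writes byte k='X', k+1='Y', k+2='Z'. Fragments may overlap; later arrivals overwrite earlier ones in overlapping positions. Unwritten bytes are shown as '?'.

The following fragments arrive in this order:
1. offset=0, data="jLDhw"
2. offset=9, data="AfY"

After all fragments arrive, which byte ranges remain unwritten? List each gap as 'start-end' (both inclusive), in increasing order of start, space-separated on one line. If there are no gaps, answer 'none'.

Fragment 1: offset=0 len=5
Fragment 2: offset=9 len=3
Gaps: 5-8

Answer: 5-8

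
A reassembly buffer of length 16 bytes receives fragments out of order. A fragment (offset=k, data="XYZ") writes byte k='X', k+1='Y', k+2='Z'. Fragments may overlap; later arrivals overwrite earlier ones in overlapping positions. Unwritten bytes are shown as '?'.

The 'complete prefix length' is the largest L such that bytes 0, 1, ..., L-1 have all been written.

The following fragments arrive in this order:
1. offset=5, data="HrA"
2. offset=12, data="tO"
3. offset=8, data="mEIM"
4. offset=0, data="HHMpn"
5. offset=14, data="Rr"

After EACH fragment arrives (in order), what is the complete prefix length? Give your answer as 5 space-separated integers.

Answer: 0 0 0 14 16

Derivation:
Fragment 1: offset=5 data="HrA" -> buffer=?????HrA???????? -> prefix_len=0
Fragment 2: offset=12 data="tO" -> buffer=?????HrA????tO?? -> prefix_len=0
Fragment 3: offset=8 data="mEIM" -> buffer=?????HrAmEIMtO?? -> prefix_len=0
Fragment 4: offset=0 data="HHMpn" -> buffer=HHMpnHrAmEIMtO?? -> prefix_len=14
Fragment 5: offset=14 data="Rr" -> buffer=HHMpnHrAmEIMtORr -> prefix_len=16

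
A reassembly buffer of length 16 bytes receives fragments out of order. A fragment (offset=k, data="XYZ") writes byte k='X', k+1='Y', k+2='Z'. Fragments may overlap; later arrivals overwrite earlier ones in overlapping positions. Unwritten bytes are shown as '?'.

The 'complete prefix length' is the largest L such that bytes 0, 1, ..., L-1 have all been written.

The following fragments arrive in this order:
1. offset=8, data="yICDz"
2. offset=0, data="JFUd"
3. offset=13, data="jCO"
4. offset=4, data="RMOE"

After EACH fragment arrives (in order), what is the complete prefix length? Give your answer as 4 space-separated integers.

Fragment 1: offset=8 data="yICDz" -> buffer=????????yICDz??? -> prefix_len=0
Fragment 2: offset=0 data="JFUd" -> buffer=JFUd????yICDz??? -> prefix_len=4
Fragment 3: offset=13 data="jCO" -> buffer=JFUd????yICDzjCO -> prefix_len=4
Fragment 4: offset=4 data="RMOE" -> buffer=JFUdRMOEyICDzjCO -> prefix_len=16

Answer: 0 4 4 16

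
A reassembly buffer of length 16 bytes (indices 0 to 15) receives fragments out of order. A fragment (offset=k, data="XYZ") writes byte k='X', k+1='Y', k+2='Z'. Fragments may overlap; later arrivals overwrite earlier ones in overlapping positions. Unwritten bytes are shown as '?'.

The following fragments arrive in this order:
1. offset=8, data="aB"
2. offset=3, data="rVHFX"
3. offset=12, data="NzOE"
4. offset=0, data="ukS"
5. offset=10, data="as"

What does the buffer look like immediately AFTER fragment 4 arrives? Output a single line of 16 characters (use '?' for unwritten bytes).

Answer: ukSrVHFXaB??NzOE

Derivation:
Fragment 1: offset=8 data="aB" -> buffer=????????aB??????
Fragment 2: offset=3 data="rVHFX" -> buffer=???rVHFXaB??????
Fragment 3: offset=12 data="NzOE" -> buffer=???rVHFXaB??NzOE
Fragment 4: offset=0 data="ukS" -> buffer=ukSrVHFXaB??NzOE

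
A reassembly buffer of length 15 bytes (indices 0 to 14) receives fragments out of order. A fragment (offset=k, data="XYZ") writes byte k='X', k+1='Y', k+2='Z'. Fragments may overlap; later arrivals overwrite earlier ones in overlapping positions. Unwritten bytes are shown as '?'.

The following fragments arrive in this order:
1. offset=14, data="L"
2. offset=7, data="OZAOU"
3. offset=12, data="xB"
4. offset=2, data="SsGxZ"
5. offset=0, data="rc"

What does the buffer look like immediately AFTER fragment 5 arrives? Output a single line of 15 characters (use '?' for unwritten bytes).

Fragment 1: offset=14 data="L" -> buffer=??????????????L
Fragment 2: offset=7 data="OZAOU" -> buffer=???????OZAOU??L
Fragment 3: offset=12 data="xB" -> buffer=???????OZAOUxBL
Fragment 4: offset=2 data="SsGxZ" -> buffer=??SsGxZOZAOUxBL
Fragment 5: offset=0 data="rc" -> buffer=rcSsGxZOZAOUxBL

Answer: rcSsGxZOZAOUxBL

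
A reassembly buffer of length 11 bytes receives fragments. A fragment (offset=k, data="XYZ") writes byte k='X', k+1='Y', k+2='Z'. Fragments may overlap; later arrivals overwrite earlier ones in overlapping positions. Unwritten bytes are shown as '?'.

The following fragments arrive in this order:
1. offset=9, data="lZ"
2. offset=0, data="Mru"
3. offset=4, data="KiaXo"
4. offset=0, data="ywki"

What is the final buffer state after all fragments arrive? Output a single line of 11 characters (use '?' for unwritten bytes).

Answer: ywkiKiaXolZ

Derivation:
Fragment 1: offset=9 data="lZ" -> buffer=?????????lZ
Fragment 2: offset=0 data="Mru" -> buffer=Mru??????lZ
Fragment 3: offset=4 data="KiaXo" -> buffer=Mru?KiaXolZ
Fragment 4: offset=0 data="ywki" -> buffer=ywkiKiaXolZ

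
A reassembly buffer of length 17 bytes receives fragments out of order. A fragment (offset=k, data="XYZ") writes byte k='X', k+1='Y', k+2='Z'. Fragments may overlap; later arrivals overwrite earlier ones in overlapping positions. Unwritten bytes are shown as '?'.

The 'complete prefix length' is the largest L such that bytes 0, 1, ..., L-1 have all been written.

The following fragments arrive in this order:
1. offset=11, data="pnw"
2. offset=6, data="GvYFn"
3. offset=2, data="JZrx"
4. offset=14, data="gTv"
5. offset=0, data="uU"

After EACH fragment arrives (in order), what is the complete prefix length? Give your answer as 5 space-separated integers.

Fragment 1: offset=11 data="pnw" -> buffer=???????????pnw??? -> prefix_len=0
Fragment 2: offset=6 data="GvYFn" -> buffer=??????GvYFnpnw??? -> prefix_len=0
Fragment 3: offset=2 data="JZrx" -> buffer=??JZrxGvYFnpnw??? -> prefix_len=0
Fragment 4: offset=14 data="gTv" -> buffer=??JZrxGvYFnpnwgTv -> prefix_len=0
Fragment 5: offset=0 data="uU" -> buffer=uUJZrxGvYFnpnwgTv -> prefix_len=17

Answer: 0 0 0 0 17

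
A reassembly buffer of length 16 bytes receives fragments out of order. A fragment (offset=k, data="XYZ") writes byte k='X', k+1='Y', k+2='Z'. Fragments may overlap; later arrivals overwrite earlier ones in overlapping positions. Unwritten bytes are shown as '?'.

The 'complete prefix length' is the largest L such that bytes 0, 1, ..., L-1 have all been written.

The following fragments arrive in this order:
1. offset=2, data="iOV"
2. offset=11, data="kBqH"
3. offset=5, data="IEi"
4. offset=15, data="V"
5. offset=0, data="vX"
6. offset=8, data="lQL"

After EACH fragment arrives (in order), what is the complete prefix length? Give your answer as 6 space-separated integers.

Fragment 1: offset=2 data="iOV" -> buffer=??iOV??????????? -> prefix_len=0
Fragment 2: offset=11 data="kBqH" -> buffer=??iOV??????kBqH? -> prefix_len=0
Fragment 3: offset=5 data="IEi" -> buffer=??iOVIEi???kBqH? -> prefix_len=0
Fragment 4: offset=15 data="V" -> buffer=??iOVIEi???kBqHV -> prefix_len=0
Fragment 5: offset=0 data="vX" -> buffer=vXiOVIEi???kBqHV -> prefix_len=8
Fragment 6: offset=8 data="lQL" -> buffer=vXiOVIEilQLkBqHV -> prefix_len=16

Answer: 0 0 0 0 8 16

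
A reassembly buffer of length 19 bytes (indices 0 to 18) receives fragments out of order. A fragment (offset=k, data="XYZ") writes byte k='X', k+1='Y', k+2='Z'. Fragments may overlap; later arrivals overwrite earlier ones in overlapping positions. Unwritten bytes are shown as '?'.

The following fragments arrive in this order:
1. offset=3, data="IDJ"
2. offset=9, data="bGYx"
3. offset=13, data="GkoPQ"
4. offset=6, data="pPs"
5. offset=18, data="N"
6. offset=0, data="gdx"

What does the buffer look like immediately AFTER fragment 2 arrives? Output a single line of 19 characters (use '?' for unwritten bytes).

Fragment 1: offset=3 data="IDJ" -> buffer=???IDJ?????????????
Fragment 2: offset=9 data="bGYx" -> buffer=???IDJ???bGYx??????

Answer: ???IDJ???bGYx??????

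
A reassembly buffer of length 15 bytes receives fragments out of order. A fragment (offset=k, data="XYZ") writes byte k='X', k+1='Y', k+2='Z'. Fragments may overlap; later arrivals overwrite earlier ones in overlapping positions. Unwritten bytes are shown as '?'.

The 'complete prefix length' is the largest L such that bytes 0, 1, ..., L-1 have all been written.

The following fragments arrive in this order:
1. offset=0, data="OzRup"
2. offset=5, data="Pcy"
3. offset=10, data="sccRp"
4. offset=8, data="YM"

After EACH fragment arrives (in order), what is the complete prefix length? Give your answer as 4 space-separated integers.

Answer: 5 8 8 15

Derivation:
Fragment 1: offset=0 data="OzRup" -> buffer=OzRup?????????? -> prefix_len=5
Fragment 2: offset=5 data="Pcy" -> buffer=OzRupPcy??????? -> prefix_len=8
Fragment 3: offset=10 data="sccRp" -> buffer=OzRupPcy??sccRp -> prefix_len=8
Fragment 4: offset=8 data="YM" -> buffer=OzRupPcyYMsccRp -> prefix_len=15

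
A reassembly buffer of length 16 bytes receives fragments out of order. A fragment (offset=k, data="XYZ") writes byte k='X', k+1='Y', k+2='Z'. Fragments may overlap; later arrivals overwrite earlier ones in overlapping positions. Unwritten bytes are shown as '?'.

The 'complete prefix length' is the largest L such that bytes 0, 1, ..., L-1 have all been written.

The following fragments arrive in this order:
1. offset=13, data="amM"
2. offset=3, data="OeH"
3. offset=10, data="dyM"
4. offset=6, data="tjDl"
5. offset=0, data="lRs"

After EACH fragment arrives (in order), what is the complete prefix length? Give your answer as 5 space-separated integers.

Answer: 0 0 0 0 16

Derivation:
Fragment 1: offset=13 data="amM" -> buffer=?????????????amM -> prefix_len=0
Fragment 2: offset=3 data="OeH" -> buffer=???OeH???????amM -> prefix_len=0
Fragment 3: offset=10 data="dyM" -> buffer=???OeH????dyMamM -> prefix_len=0
Fragment 4: offset=6 data="tjDl" -> buffer=???OeHtjDldyMamM -> prefix_len=0
Fragment 5: offset=0 data="lRs" -> buffer=lRsOeHtjDldyMamM -> prefix_len=16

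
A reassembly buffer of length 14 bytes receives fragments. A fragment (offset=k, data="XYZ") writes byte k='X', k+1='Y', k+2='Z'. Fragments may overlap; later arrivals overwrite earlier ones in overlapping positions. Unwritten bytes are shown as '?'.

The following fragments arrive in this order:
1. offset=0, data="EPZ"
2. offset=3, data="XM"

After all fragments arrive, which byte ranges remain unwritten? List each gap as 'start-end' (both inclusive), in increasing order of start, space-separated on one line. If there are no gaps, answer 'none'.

Fragment 1: offset=0 len=3
Fragment 2: offset=3 len=2
Gaps: 5-13

Answer: 5-13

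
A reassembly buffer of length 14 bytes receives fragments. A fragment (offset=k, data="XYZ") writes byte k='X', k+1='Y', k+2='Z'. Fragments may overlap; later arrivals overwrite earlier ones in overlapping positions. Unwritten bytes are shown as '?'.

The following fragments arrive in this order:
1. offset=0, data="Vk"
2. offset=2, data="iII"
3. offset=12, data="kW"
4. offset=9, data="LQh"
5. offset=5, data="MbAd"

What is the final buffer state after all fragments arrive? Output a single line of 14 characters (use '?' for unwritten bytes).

Answer: VkiIIMbAdLQhkW

Derivation:
Fragment 1: offset=0 data="Vk" -> buffer=Vk????????????
Fragment 2: offset=2 data="iII" -> buffer=VkiII?????????
Fragment 3: offset=12 data="kW" -> buffer=VkiII???????kW
Fragment 4: offset=9 data="LQh" -> buffer=VkiII????LQhkW
Fragment 5: offset=5 data="MbAd" -> buffer=VkiIIMbAdLQhkW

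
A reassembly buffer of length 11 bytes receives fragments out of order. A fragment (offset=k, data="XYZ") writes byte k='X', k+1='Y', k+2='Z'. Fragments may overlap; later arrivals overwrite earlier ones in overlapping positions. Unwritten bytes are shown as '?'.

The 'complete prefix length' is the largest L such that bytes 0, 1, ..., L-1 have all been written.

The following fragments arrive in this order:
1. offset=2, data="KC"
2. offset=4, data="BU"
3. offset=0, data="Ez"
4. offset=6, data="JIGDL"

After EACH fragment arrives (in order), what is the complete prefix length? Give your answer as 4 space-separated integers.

Fragment 1: offset=2 data="KC" -> buffer=??KC??????? -> prefix_len=0
Fragment 2: offset=4 data="BU" -> buffer=??KCBU????? -> prefix_len=0
Fragment 3: offset=0 data="Ez" -> buffer=EzKCBU????? -> prefix_len=6
Fragment 4: offset=6 data="JIGDL" -> buffer=EzKCBUJIGDL -> prefix_len=11

Answer: 0 0 6 11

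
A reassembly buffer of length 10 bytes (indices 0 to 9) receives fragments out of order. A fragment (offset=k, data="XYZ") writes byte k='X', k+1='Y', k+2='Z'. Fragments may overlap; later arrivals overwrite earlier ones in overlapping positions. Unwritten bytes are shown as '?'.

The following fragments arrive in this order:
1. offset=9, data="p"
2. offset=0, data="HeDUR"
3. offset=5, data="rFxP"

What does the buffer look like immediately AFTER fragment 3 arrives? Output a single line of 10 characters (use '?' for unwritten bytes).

Fragment 1: offset=9 data="p" -> buffer=?????????p
Fragment 2: offset=0 data="HeDUR" -> buffer=HeDUR????p
Fragment 3: offset=5 data="rFxP" -> buffer=HeDURrFxPp

Answer: HeDURrFxPp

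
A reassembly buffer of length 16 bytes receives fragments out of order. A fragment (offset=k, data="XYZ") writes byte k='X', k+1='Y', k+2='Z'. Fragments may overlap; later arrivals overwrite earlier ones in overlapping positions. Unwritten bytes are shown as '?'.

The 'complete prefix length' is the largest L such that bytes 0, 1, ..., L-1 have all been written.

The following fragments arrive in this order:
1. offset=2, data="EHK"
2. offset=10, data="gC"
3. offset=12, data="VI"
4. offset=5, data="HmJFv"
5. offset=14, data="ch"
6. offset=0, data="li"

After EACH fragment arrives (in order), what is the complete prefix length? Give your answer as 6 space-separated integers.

Fragment 1: offset=2 data="EHK" -> buffer=??EHK??????????? -> prefix_len=0
Fragment 2: offset=10 data="gC" -> buffer=??EHK?????gC???? -> prefix_len=0
Fragment 3: offset=12 data="VI" -> buffer=??EHK?????gCVI?? -> prefix_len=0
Fragment 4: offset=5 data="HmJFv" -> buffer=??EHKHmJFvgCVI?? -> prefix_len=0
Fragment 5: offset=14 data="ch" -> buffer=??EHKHmJFvgCVIch -> prefix_len=0
Fragment 6: offset=0 data="li" -> buffer=liEHKHmJFvgCVIch -> prefix_len=16

Answer: 0 0 0 0 0 16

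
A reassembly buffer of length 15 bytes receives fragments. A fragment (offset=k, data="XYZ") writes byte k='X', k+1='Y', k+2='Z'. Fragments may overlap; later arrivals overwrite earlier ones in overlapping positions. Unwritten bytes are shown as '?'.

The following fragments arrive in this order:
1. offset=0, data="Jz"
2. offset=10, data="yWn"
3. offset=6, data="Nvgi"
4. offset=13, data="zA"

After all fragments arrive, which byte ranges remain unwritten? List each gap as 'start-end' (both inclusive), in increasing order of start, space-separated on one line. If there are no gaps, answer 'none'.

Fragment 1: offset=0 len=2
Fragment 2: offset=10 len=3
Fragment 3: offset=6 len=4
Fragment 4: offset=13 len=2
Gaps: 2-5

Answer: 2-5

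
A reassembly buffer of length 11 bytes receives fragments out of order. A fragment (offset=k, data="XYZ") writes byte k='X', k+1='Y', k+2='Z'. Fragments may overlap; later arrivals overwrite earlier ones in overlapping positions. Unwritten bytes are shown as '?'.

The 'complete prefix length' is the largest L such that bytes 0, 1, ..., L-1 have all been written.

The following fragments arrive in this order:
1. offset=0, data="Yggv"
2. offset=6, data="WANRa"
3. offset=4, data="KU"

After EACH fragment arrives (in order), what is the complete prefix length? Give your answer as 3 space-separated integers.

Answer: 4 4 11

Derivation:
Fragment 1: offset=0 data="Yggv" -> buffer=Yggv??????? -> prefix_len=4
Fragment 2: offset=6 data="WANRa" -> buffer=Yggv??WANRa -> prefix_len=4
Fragment 3: offset=4 data="KU" -> buffer=YggvKUWANRa -> prefix_len=11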